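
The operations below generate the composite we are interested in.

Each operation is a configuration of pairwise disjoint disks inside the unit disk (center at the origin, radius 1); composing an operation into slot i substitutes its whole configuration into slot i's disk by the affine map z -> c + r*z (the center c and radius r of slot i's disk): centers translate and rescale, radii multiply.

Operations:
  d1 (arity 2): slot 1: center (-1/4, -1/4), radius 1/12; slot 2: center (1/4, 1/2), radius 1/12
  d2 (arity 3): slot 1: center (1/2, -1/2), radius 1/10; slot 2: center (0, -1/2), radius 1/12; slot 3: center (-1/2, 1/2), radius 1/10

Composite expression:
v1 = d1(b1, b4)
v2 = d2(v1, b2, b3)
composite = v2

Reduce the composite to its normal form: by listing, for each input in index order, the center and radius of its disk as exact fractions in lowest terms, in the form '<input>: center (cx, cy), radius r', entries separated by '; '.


b1: center (19/40, -21/40), radius 1/120; b2: center (0, -1/2), radius 1/12; b3: center (-1/2, 1/2), radius 1/10; b4: center (21/40, -9/20), radius 1/120

Below d2, radii multiply path by path; the b-disk centers shift.
input b1: applying the 2 nested substitutions gives center (19/40, -21/40), radius 1/120
input b4: applying the 2 nested substitutions gives center (21/40, -9/20), radius 1/120
input b2: applying the 1 nested substitution gives center (0, -1/2), radius 1/12
input b3: applying the 1 nested substitution gives center (-1/2, 1/2), radius 1/10


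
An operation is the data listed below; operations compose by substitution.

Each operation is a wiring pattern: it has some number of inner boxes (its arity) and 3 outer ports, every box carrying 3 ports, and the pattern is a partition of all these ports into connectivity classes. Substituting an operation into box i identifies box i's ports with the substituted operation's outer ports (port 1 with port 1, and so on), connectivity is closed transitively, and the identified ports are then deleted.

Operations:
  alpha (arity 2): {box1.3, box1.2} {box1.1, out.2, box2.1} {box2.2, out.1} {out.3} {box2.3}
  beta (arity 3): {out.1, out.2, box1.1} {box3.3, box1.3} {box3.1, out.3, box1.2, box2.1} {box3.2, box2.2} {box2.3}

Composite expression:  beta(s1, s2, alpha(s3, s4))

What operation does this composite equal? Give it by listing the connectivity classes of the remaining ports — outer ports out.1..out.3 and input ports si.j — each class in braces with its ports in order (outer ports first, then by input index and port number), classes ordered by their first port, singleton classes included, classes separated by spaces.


{out.1, out.2, s1.1} {out.3, s1.2, s2.1, s4.2} {s1.3} {s2.2, s3.1, s4.1} {s2.3} {s3.2, s3.3} {s4.3}

After gluing at beta, chains via deleted ports link the s-ports.
after alpha, the pattern on (s3, s4) reads {out.1, s4.2} {out.2, s3.1, s4.1} {out.3} {s3.2, s3.3} {s4.3} (out.j = its outer ports)
after beta, the pattern on (s1, s2, s3, s4) reads {out.1, out.2, s1.1} {out.3, s1.2, s2.1, s4.2} {s1.3} {s2.2, s3.1, s4.1} {s2.3} {s3.2, s3.3} {s4.3} (out.j = its outer ports)


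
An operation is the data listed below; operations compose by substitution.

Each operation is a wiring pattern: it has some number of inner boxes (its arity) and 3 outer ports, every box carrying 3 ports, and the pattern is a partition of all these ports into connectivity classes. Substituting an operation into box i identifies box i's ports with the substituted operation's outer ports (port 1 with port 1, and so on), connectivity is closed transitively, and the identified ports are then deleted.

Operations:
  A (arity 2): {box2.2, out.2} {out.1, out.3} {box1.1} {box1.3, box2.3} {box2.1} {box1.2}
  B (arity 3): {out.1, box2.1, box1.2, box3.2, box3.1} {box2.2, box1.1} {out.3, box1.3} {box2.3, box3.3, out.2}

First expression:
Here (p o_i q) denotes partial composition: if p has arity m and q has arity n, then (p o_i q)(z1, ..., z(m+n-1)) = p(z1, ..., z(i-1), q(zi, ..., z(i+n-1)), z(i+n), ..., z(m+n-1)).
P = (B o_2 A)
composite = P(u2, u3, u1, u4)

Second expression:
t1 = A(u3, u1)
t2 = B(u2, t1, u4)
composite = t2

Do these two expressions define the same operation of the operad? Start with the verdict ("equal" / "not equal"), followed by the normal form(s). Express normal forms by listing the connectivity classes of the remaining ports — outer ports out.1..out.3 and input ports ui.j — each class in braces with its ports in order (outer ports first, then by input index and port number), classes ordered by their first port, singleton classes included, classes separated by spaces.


equal; the common form is {out.1, out.2, u2.2, u4.1, u4.2, u4.3} {out.3, u2.3} {u1.1} {u1.2, u2.1} {u1.3, u3.3} {u3.1} {u3.2}

Reducing the first expression gives {out.1, out.2, u2.2, u4.1, u4.2, u4.3} {out.3, u2.3} {u1.1} {u1.2, u2.1} {u1.3, u3.3} {u3.1} {u3.2}
Reducing the second expression gives {out.1, out.2, u2.2, u4.1, u4.2, u4.3} {out.3, u2.3} {u1.1} {u1.2, u2.1} {u1.3, u3.3} {u3.1} {u3.2}
The normal forms match — equal.


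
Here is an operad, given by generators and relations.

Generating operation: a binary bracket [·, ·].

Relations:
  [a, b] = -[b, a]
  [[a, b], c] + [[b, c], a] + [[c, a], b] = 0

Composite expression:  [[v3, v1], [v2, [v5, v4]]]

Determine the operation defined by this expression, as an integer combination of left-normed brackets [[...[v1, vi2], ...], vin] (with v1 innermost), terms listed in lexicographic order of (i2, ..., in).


[[[[v1, v3], v2], v4], v5] - [[[[v1, v3], v2], v5], v4] - [[[[v1, v3], v4], v5], v2] + [[[[v1, v3], v5], v4], v2]

In the tensor algebra, words opening v1 carry the v1-anchored form.
Composite bracket: [[v3, v1], [v2, [v5, v4]]]
Under [a, b] = ab - ba we get 16 signed associative words (2^4 = 16).
Coefficients come from the v1-initial words:
  sign of v1v3v2v4v5 is +1, so it contributes +[[[[v1, v3], v2], v4], v5]
  sign of v1v3v2v5v4 is -1, so it contributes -[[[[v1, v3], v2], v5], v4]
  sign of v1v3v4v5v2 is -1, so it contributes -[[[[v1, v3], v4], v5], v2]
  sign of v1v3v5v4v2 is +1, so it contributes +[[[[v1, v3], v5], v4], v2]


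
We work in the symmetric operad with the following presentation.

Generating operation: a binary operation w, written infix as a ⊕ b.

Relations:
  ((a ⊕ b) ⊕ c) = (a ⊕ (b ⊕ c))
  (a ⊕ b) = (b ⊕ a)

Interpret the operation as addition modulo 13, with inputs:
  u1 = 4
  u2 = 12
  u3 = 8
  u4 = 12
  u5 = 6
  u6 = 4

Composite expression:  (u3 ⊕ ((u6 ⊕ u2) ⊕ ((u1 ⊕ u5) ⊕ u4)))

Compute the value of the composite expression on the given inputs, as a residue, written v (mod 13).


7 (mod 13)

(u6 ⊕ u2) = 3
(u1 ⊕ u5) = 10
((u1 ⊕ u5) ⊕ u4) = 9
((u6 ⊕ u2) ⊕ ((u1 ⊕ u5) ⊕ u4)) = 12
(u3 ⊕ ((u6 ⊕ u2) ⊕ ((u1 ⊕ u5) ⊕ u4))) = 7


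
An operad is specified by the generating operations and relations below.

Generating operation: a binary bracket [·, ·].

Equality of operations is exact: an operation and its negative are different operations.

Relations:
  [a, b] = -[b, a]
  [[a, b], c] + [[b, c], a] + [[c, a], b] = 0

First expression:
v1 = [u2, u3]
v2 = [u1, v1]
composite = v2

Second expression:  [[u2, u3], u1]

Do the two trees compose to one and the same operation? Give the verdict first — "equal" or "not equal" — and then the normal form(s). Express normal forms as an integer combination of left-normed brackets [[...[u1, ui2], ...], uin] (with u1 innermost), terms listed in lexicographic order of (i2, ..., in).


not equal; the first gives [[u1, u2], u3] - [[u1, u3], u2] and the second -[[u1, u2], u3] + [[u1, u3], u2]

Reducing the first expression gives [[u1, u2], u3] - [[u1, u3], u2]
Reducing the second expression gives -[[u1, u2], u3] + [[u1, u3], u2]
Different reductions; not equal.


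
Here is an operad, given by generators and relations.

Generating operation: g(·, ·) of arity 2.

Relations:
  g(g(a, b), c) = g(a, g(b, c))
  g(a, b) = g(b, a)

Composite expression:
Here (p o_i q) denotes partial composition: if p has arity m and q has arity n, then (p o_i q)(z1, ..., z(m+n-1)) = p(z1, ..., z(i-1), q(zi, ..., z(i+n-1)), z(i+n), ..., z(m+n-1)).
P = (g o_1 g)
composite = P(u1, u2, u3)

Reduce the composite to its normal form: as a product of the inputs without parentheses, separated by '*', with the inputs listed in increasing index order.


u1 * u2 * u3

Shape and order are irrelevant to g; the u-input set decides.
g(u1, u2) flattens to u1 * u2
g(g(u1, u2), u3) flattens to u1 * u2 * u3
rearranged into index order: u1 * u2 * u3


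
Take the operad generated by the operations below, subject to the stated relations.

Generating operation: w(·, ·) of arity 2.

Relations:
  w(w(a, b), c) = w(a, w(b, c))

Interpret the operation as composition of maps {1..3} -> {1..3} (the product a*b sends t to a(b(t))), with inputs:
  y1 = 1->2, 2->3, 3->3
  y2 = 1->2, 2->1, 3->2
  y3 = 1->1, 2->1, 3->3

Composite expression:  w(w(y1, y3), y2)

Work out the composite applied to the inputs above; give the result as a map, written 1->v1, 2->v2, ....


1->2, 2->2, 3->2

w(y1, y3) = 1->2, 2->2, 3->3
w(w(y1, y3), y2) = 1->2, 2->2, 3->2


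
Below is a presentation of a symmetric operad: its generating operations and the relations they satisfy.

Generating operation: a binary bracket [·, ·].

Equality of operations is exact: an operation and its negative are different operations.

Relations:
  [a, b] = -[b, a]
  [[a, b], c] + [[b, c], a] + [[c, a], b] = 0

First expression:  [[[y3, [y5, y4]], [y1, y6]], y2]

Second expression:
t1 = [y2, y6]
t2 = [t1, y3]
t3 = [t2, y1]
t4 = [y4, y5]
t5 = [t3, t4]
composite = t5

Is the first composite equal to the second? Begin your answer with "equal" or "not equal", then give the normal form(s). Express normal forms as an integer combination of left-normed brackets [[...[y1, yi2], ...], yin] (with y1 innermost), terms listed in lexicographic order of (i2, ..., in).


Reducing the first expression gives [[[[[y1, y6], y3], y4], y5], y2] - [[[[[y1, y6], y3], y5], y4], y2] - [[[[[y1, y6], y4], y5], y3], y2] + [[[[[y1, y6], y5], y4], y3], y2]
Reducing the second expression gives -[[[[[y1, y2], y6], y3], y4], y5] + [[[[[y1, y2], y6], y3], y5], y4] + [[[[[y1, y3], y2], y6], y4], y5] - [[[[[y1, y3], y2], y6], y5], y4] - [[[[[y1, y3], y6], y2], y4], y5] + [[[[[y1, y3], y6], y2], y5], y4] + [[[[[y1, y6], y2], y3], y4], y5] - [[[[[y1, y6], y2], y3], y5], y4]
The normal forms differ: not equal.

not equal — first [[[[[y1, y6], y3], y4], y5], y2] - [[[[[y1, y6], y3], y5], y4], y2] - [[[[[y1, y6], y4], y5], y3], y2] + [[[[[y1, y6], y5], y4], y3], y2], second -[[[[[y1, y2], y6], y3], y4], y5] + [[[[[y1, y2], y6], y3], y5], y4] + [[[[[y1, y3], y2], y6], y4], y5] - [[[[[y1, y3], y2], y6], y5], y4] - [[[[[y1, y3], y6], y2], y4], y5] + [[[[[y1, y3], y6], y2], y5], y4] + [[[[[y1, y6], y2], y3], y4], y5] - [[[[[y1, y6], y2], y3], y5], y4]


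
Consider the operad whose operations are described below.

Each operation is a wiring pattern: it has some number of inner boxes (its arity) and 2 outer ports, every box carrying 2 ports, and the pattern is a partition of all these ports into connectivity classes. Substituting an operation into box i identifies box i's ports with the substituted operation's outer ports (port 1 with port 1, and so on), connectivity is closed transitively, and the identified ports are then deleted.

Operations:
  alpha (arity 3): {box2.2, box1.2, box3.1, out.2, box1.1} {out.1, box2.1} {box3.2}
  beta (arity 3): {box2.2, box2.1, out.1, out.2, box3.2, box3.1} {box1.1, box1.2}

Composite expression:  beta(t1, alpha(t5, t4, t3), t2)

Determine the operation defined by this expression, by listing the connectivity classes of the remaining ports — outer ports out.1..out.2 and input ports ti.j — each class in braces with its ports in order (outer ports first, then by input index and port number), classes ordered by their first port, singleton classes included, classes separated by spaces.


{out.1, out.2, t2.1, t2.2, t3.1, t4.1, t4.2, t5.1, t5.2} {t1.1, t1.2} {t3.2}


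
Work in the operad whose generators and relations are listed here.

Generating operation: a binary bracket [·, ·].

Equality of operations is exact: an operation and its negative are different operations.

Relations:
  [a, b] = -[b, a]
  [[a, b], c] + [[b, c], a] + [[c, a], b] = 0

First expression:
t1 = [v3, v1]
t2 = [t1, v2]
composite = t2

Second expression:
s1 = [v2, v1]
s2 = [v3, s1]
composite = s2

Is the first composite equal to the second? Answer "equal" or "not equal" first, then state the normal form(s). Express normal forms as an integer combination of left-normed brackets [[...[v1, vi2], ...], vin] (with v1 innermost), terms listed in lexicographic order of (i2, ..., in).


The first expression reduces to -[[v1, v3], v2]
The second expression reduces to [[v1, v2], v3]
No match — not equal.

not equal: they reduce to -[[v1, v3], v2] and [[v1, v2], v3]


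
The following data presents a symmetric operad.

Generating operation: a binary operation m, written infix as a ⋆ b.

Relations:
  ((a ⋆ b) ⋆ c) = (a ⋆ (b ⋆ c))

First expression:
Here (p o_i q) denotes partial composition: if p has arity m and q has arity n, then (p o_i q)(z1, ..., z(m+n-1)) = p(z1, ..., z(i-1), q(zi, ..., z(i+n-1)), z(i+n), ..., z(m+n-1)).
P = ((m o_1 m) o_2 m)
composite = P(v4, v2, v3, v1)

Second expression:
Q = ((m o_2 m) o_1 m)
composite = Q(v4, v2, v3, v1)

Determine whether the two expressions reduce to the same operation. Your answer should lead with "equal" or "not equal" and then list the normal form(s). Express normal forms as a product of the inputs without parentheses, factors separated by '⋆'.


equal; both compose to v4 ⋆ v2 ⋆ v3 ⋆ v1

In normal form, the first expression is v4 ⋆ v2 ⋆ v3 ⋆ v1
In normal form, the second expression is v4 ⋆ v2 ⋆ v3 ⋆ v1
The forms coincide; equal.


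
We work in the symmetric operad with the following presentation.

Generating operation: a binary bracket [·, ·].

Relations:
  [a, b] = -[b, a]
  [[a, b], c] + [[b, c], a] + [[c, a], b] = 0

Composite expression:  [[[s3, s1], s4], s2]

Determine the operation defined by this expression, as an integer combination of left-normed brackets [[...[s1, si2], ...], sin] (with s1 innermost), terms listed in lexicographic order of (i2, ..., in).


In the tensor algebra, words opening s1 carry the s1-anchored form.
Composite bracket: [[[s3, s1], s4], s2]
Full expansion: 8 signed words from ab - ba (2^3 = 8).
Coefficients come from the s1-initial words:
  the word s1s3s4s2 carries sign -1 and contributes -[[[s1, s3], s4], s2]

-[[[s1, s3], s4], s2]


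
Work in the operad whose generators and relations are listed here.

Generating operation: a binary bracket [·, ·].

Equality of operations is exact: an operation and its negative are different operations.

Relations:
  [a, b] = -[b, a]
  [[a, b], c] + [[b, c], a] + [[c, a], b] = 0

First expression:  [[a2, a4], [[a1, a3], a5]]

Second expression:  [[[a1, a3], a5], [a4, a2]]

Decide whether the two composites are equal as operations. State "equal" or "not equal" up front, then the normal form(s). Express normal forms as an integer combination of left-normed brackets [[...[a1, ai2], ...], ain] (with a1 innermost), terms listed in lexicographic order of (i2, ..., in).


equal: each reduces to -[[[[a1, a3], a5], a2], a4] + [[[[a1, a3], a5], a4], a2]


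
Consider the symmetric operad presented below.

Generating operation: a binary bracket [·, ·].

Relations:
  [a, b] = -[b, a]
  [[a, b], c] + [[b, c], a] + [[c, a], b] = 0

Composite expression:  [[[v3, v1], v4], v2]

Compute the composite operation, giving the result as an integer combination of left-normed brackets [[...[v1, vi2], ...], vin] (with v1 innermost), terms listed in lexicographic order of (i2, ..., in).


-[[[v1, v3], v4], v2]

Skip Jacobi rewriting: expand, keep v1-initial words, read off terms.
Composite bracket: [[[v3, v1], v4], v2]
The bracket unfolds into 8 signed words via [a, b] = ab - ba (2^3 = 8).
The v1-initial words carry the normal form:
  word v1v3v4v2 has sign -1, contributing -[[[v1, v3], v4], v2]


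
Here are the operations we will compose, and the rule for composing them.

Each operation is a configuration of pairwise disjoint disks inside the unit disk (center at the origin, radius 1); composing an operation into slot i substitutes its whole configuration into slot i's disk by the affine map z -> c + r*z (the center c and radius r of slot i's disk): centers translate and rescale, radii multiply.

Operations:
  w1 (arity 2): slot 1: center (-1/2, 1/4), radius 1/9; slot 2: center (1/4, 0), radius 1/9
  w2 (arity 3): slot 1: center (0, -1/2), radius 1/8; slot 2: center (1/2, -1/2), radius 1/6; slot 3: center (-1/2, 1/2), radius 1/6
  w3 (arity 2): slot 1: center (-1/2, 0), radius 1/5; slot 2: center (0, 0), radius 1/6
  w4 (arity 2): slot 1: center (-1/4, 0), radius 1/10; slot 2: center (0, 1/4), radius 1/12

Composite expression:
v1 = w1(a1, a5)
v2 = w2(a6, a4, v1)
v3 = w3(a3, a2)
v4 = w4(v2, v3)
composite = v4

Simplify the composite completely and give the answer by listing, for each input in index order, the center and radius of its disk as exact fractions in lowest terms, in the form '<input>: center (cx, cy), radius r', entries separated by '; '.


a1: center (-37/120, 13/240), radius 1/540; a2: center (0, 1/4), radius 1/72; a3: center (-1/24, 1/4), radius 1/60; a4: center (-1/5, -1/20), radius 1/60; a5: center (-71/240, 1/20), radius 1/540; a6: center (-1/4, -1/20), radius 1/80

Only the slot chain above each a matters under w4; compose those maps.
for a6, the 2-step affine chain lands on center (-1/4, -1/20), radius 1/80
for a4, the 2-step affine chain lands on center (-1/5, -1/20), radius 1/60
for a1, the 3-step affine chain lands on center (-37/120, 13/240), radius 1/540
for a5, the 3-step affine chain lands on center (-71/240, 1/20), radius 1/540
for a3, the 2-step affine chain lands on center (-1/24, 1/4), radius 1/60
for a2, the 2-step affine chain lands on center (0, 1/4), radius 1/72


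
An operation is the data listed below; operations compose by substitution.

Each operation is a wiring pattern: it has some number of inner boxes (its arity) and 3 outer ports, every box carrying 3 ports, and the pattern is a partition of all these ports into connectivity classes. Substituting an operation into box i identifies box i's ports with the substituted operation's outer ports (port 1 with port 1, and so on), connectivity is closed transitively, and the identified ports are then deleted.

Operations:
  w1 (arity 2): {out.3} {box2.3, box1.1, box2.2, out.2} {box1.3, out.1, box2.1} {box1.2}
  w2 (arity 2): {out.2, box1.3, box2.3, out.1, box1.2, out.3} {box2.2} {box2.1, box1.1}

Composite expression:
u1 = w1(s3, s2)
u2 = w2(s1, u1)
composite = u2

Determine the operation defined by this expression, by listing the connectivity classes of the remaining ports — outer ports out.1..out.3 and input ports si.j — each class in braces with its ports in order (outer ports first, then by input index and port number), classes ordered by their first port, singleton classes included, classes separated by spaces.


{out.1, out.2, out.3, s1.2, s1.3} {s1.1, s2.1, s3.3} {s2.2, s2.3, s3.1} {s3.2}

After gluing at w2, chains via deleted ports link the s-ports.
after w1, the pattern on (s3, s2) reads {out.1, s2.1, s3.3} {out.2, s2.2, s2.3, s3.1} {out.3} {s3.2} (out.j = its outer ports)
after w2, the pattern on (s1, s3, s2) reads {out.1, out.2, out.3, s1.2, s1.3} {s1.1, s2.1, s3.3} {s2.2, s2.3, s3.1} {s3.2} (out.j = its outer ports)


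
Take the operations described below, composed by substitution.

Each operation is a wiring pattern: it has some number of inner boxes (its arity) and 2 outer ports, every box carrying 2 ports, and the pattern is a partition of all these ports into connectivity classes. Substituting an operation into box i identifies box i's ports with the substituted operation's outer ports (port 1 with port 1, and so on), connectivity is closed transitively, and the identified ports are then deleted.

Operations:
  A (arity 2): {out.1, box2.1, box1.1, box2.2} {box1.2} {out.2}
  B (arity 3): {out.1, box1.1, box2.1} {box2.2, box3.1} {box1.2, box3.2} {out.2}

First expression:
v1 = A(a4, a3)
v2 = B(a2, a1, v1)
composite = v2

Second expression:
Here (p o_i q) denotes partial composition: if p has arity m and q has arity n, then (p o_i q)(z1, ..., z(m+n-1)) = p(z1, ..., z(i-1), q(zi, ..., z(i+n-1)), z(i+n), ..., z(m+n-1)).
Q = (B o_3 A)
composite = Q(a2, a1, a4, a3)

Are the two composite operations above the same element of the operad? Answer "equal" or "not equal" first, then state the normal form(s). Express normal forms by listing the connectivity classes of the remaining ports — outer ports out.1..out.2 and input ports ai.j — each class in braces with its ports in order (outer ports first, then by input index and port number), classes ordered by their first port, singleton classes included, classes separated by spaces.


equal; the common form is {out.1, a1.1, a2.1} {out.2} {a1.2, a3.1, a3.2, a4.1} {a2.2} {a4.2}

In normal form, the first expression is {out.1, a1.1, a2.1} {out.2} {a1.2, a3.1, a3.2, a4.1} {a2.2} {a4.2}
In normal form, the second expression is {out.1, a1.1, a2.1} {out.2} {a1.2, a3.1, a3.2, a4.1} {a2.2} {a4.2}
The forms coincide; equal.


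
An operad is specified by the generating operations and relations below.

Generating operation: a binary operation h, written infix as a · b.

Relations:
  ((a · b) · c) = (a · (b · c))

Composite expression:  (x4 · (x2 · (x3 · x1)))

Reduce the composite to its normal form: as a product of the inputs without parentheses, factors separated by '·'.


x4 · x2 · x3 · x1

Associativity of h dissolves the nesting; only the x-input order survives.
(x3 · x1) spells out as x3 · x1
(x2 · (x3 · x1)) spells out as x2 · x3 · x1
(x4 · (x2 · (x3 · x1))) spells out as x4 · x2 · x3 · x1


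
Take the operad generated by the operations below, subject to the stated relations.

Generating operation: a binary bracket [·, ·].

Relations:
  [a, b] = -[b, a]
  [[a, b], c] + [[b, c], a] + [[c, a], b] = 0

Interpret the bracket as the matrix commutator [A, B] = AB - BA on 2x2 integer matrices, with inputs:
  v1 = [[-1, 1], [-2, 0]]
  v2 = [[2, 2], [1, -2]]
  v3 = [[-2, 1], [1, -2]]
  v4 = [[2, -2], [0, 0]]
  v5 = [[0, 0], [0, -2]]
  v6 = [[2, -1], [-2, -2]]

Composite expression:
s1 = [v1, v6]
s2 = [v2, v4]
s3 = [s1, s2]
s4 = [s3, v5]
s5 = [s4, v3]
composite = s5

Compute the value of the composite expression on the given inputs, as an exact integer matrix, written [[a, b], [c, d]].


[[-168, 0], [0, 168]]

[v1, v6] = [[-4, -3], [-10, 4]]
[v2, v4] = [[2, -12], [2, -2]]
[[v1, v6], [v2, v4]] = [[-126, 108], [-24, 126]]
[[[v1, v6], [v2, v4]], v5] = [[0, -216], [-48, 0]]
[[[[v1, v6], [v2, v4]], v5], v3] = [[-168, 0], [0, 168]]


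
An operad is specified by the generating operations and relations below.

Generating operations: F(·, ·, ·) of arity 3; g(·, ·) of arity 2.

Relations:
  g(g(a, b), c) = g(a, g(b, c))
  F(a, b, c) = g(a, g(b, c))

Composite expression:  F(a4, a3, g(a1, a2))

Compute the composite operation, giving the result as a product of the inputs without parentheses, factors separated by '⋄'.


a4 ⋄ a3 ⋄ a1 ⋄ a2


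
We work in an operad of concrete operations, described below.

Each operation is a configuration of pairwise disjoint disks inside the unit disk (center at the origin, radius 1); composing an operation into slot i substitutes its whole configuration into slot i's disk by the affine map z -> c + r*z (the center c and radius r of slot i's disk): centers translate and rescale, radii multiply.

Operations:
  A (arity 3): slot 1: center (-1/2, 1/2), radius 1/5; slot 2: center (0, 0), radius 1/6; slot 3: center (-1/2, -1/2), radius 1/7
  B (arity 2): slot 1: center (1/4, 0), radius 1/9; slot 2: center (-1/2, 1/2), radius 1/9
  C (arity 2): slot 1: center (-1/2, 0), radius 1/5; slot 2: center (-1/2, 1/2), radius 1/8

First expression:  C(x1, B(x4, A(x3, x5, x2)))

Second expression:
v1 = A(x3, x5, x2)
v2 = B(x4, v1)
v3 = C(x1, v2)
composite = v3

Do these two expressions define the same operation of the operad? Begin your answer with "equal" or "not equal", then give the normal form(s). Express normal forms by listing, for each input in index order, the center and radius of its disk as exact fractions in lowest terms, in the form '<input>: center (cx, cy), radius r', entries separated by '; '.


equal: each reduces to x1: center (-1/2, 0), radius 1/5; x2: center (-41/72, 5/9), radius 1/504; x3: center (-41/72, 41/72), radius 1/360; x4: center (-15/32, 1/2), radius 1/72; x5: center (-9/16, 9/16), radius 1/432

In normal form, the first expression is x1: center (-1/2, 0), radius 1/5; x2: center (-41/72, 5/9), radius 1/504; x3: center (-41/72, 41/72), radius 1/360; x4: center (-15/32, 1/2), radius 1/72; x5: center (-9/16, 9/16), radius 1/432
In normal form, the second expression is x1: center (-1/2, 0), radius 1/5; x2: center (-41/72, 5/9), radius 1/504; x3: center (-41/72, 41/72), radius 1/360; x4: center (-15/32, 1/2), radius 1/72; x5: center (-9/16, 9/16), radius 1/432
Both agree, so they are equal.


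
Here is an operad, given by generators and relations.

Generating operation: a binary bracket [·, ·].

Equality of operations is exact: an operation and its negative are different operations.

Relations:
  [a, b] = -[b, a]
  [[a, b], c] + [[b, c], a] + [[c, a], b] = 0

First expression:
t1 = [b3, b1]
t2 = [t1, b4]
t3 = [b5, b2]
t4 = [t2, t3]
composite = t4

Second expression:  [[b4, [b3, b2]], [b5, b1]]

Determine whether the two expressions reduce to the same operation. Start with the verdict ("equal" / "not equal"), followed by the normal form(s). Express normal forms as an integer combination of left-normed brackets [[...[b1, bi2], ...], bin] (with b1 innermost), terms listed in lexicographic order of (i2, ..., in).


not equal; the first gives [[[[b1, b3], b4], b2], b5] - [[[[b1, b3], b4], b5], b2] and the second [[[[b1, b5], b2], b3], b4] - [[[[b1, b5], b3], b2], b4] - [[[[b1, b5], b4], b2], b3] + [[[[b1, b5], b4], b3], b2]

The first expression reduces to [[[[b1, b3], b4], b2], b5] - [[[[b1, b3], b4], b5], b2]
The second expression reduces to [[[[b1, b5], b2], b3], b4] - [[[[b1, b5], b3], b2], b4] - [[[[b1, b5], b4], b2], b3] + [[[[b1, b5], b4], b3], b2]
No match — not equal.


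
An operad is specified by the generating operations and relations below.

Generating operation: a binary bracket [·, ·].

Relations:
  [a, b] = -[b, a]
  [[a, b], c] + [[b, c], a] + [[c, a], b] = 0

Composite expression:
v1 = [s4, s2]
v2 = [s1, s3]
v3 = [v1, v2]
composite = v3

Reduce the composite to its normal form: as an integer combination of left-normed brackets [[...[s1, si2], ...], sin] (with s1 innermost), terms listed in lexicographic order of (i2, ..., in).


In the tensor algebra, words opening s1 carry the s1-anchored form.
Composite bracket: [[s4, s2], [s1, s3]]
The bracket unfolds into 8 signed words via [a, b] = ab - ba (2^3 = 8).
Words beginning with s1 determine it all:
  s1s3s2s4 (sign +1) contributes +[[[s1, s3], s2], s4]
  s1s3s4s2 (sign -1) contributes -[[[s1, s3], s4], s2]

[[[s1, s3], s2], s4] - [[[s1, s3], s4], s2]


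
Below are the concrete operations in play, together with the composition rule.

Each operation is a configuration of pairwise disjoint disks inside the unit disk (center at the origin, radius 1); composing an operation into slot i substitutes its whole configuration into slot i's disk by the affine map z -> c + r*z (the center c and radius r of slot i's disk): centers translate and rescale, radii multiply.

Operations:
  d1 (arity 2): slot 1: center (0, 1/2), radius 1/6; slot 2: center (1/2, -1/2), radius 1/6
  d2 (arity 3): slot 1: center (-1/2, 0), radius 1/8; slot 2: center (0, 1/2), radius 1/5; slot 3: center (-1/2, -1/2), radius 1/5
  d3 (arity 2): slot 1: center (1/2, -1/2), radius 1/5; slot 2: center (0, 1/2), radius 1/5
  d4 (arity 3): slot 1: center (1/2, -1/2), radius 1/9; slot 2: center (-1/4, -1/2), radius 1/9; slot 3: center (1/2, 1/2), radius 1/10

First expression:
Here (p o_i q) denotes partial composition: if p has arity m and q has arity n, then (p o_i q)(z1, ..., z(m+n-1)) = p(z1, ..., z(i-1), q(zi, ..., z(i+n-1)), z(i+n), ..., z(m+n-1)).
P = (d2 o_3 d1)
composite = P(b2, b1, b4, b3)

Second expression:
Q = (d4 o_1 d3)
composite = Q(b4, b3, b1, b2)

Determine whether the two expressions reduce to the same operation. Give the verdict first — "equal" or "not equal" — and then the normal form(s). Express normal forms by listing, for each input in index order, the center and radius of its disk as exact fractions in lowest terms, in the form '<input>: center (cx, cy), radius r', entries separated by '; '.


not equal: they reduce to b1: center (0, 1/2), radius 1/5; b2: center (-1/2, 0), radius 1/8; b3: center (-2/5, -3/5), radius 1/30; b4: center (-1/2, -2/5), radius 1/30 and b1: center (-1/4, -1/2), radius 1/9; b2: center (1/2, 1/2), radius 1/10; b3: center (1/2, -4/9), radius 1/45; b4: center (5/9, -5/9), radius 1/45

Reducing the first expression gives b1: center (0, 1/2), radius 1/5; b2: center (-1/2, 0), radius 1/8; b3: center (-2/5, -3/5), radius 1/30; b4: center (-1/2, -2/5), radius 1/30
Reducing the second expression gives b1: center (-1/4, -1/2), radius 1/9; b2: center (1/2, 1/2), radius 1/10; b3: center (1/2, -4/9), radius 1/45; b4: center (5/9, -5/9), radius 1/45
Distinct normal forms: not equal.


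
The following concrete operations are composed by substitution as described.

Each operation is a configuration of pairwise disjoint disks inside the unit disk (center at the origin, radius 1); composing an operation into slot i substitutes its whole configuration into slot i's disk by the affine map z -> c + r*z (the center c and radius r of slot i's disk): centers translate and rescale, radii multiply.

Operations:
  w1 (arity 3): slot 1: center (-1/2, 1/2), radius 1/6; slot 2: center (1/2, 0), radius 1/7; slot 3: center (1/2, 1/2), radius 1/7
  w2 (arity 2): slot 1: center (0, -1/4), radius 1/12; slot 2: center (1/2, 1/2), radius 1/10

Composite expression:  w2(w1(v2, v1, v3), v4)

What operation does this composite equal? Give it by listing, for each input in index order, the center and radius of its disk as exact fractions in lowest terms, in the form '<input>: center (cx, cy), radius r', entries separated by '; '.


v1: center (1/24, -1/4), radius 1/84; v2: center (-1/24, -5/24), radius 1/72; v3: center (1/24, -5/24), radius 1/84; v4: center (1/2, 1/2), radius 1/10


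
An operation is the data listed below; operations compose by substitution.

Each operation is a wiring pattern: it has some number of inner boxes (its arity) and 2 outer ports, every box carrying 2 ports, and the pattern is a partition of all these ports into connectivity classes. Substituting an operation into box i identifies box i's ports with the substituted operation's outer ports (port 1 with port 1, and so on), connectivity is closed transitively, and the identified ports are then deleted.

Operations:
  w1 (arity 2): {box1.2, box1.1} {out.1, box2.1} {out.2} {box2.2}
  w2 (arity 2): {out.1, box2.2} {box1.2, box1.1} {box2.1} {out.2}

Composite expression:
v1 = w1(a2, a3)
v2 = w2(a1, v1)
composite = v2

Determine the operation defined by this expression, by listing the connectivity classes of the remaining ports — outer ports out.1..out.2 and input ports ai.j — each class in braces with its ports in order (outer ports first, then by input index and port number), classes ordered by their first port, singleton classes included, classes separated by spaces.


{out.1} {out.2} {a1.1, a1.2} {a2.1, a2.2} {a3.1} {a3.2}

Connectivity passes through glued w2-boundaries; trace each wire chain.
stage w1: inputs (a2, a3), connectivity {out.1, a3.1} {out.2} {a2.1, a2.2} {a3.2}, out.j its boundary
stage w2: inputs (a1, a2, a3), connectivity {out.1} {out.2} {a1.1, a1.2} {a2.1, a2.2} {a3.1} {a3.2}, out.j its boundary


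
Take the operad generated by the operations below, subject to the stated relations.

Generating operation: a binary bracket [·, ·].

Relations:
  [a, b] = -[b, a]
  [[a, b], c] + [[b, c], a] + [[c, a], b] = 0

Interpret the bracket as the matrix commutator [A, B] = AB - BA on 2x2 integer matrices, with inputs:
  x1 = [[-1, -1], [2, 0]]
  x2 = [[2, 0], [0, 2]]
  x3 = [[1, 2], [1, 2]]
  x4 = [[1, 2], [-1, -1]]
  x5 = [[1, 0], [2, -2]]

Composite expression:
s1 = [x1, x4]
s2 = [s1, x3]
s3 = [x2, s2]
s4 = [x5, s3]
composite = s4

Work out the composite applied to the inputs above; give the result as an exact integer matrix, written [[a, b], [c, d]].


[[0, 0], [0, 0]]

[x1, x4] = [[-3, 0], [3, 3]]
[[x1, x4], x3] = [[-6, -12], [3, 6]]
[x2, [[x1, x4], x3]] = [[0, 0], [0, 0]]
[x5, [x2, [[x1, x4], x3]]] = [[0, 0], [0, 0]]


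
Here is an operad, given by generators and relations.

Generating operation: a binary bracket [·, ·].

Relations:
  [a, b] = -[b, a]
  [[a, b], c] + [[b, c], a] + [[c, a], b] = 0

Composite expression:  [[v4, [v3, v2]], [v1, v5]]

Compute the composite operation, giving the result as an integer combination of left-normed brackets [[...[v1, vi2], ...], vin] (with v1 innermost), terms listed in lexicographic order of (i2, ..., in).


-[[[[v1, v5], v2], v3], v4] + [[[[v1, v5], v3], v2], v4] + [[[[v1, v5], v4], v2], v3] - [[[[v1, v5], v4], v3], v2]

In the tensor algebra, words opening v1 carry the v1-anchored form.
Composite bracket: [[v4, [v3, v2]], [v1, v5]]
Under [a, b] = ab - ba we get 16 signed associative words (2^4 = 16).
Coefficients come from the v1-initial words:
  from v1v5v2v3v4, sign -1: term -[[[[v1, v5], v2], v3], v4]
  from v1v5v3v2v4, sign +1: term +[[[[v1, v5], v3], v2], v4]
  from v1v5v4v2v3, sign +1: term +[[[[v1, v5], v4], v2], v3]
  from v1v5v4v3v2, sign -1: term -[[[[v1, v5], v4], v3], v2]


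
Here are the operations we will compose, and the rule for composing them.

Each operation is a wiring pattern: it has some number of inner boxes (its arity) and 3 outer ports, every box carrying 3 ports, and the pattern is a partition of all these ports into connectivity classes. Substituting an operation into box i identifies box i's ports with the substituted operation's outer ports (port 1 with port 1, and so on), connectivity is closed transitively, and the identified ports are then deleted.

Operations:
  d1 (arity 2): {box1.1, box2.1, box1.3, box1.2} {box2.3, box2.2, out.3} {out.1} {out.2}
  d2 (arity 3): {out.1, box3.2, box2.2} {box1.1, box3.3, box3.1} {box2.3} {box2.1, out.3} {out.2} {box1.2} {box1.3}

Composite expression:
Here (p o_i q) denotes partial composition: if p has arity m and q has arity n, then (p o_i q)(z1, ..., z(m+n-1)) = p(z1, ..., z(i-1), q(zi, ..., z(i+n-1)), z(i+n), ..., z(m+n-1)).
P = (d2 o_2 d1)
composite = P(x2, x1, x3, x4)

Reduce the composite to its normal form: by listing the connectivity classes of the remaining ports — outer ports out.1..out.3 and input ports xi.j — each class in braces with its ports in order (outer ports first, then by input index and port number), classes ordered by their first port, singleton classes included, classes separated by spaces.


Substituting into d2 glues patterns; closure does the rest.
the subtree at d1 composes to {out.1} {out.2} {out.3, x3.2, x3.3} {x1.1, x1.2, x1.3, x3.1} on (x1, x3); out.j = own outer ports
the subtree at d2 composes to {out.1, x4.2} {out.2} {out.3} {x1.1, x1.2, x1.3, x3.1} {x2.1, x4.1, x4.3} {x2.2} {x2.3} {x3.2, x3.3} on (x2, x1, x3, x4); out.j = own outer ports

{out.1, x4.2} {out.2} {out.3} {x1.1, x1.2, x1.3, x3.1} {x2.1, x4.1, x4.3} {x2.2} {x2.3} {x3.2, x3.3}


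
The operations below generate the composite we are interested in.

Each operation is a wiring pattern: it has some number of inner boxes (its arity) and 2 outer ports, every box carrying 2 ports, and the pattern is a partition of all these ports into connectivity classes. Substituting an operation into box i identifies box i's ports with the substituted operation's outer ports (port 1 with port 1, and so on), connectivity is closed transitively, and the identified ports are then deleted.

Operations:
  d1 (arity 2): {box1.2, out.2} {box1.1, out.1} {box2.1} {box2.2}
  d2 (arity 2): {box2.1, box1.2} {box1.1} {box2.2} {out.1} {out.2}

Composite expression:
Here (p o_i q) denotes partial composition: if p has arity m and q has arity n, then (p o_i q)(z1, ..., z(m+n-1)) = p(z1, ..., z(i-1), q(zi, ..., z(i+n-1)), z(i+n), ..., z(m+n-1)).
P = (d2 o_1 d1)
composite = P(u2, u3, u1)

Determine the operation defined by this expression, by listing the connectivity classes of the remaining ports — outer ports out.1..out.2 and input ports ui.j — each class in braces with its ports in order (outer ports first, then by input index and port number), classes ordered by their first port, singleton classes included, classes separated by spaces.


Connectivity passes through glued d2-boundaries; trace each wire chain.
after d1, the pattern on (u2, u3) reads {out.1, u2.1} {out.2, u2.2} {u3.1} {u3.2} (out.j = its outer ports)
after d2, the pattern on (u2, u3, u1) reads {out.1} {out.2} {u1.1, u2.2} {u1.2} {u2.1} {u3.1} {u3.2} (out.j = its outer ports)

{out.1} {out.2} {u1.1, u2.2} {u1.2} {u2.1} {u3.1} {u3.2}


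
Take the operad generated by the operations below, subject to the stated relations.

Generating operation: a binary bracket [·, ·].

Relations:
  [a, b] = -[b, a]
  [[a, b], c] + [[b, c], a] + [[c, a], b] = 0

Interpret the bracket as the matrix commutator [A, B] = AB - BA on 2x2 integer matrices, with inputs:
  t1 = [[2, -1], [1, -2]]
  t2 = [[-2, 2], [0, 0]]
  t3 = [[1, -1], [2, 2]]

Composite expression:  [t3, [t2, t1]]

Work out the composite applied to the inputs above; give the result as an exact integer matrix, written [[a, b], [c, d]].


[[10, 10], [10, -10]]


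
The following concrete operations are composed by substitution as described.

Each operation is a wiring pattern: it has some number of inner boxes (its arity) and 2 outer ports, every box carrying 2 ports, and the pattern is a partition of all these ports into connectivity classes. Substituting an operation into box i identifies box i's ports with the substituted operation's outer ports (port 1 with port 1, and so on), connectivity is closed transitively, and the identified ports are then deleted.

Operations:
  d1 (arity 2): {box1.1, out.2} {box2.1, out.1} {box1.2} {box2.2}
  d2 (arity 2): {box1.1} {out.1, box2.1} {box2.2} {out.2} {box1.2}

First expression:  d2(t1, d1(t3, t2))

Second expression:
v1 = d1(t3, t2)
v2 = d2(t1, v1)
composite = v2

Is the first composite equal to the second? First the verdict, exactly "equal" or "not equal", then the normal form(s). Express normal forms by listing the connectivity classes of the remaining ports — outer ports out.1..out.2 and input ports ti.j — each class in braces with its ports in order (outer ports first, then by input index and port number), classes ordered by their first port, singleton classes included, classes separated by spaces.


equal — both sides give {out.1, t2.1} {out.2} {t1.1} {t1.2} {t2.2} {t3.1} {t3.2}

Normal form of the first expression: {out.1, t2.1} {out.2} {t1.1} {t1.2} {t2.2} {t3.1} {t3.2}
Normal form of the second expression: {out.1, t2.1} {out.2} {t1.1} {t1.2} {t2.2} {t3.1} {t3.2}
One common form — equal.


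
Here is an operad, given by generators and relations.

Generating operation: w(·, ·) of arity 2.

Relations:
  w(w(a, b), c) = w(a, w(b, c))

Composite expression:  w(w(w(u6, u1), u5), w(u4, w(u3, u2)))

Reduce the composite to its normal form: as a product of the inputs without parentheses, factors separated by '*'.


u6 * u1 * u5 * u4 * u3 * u2


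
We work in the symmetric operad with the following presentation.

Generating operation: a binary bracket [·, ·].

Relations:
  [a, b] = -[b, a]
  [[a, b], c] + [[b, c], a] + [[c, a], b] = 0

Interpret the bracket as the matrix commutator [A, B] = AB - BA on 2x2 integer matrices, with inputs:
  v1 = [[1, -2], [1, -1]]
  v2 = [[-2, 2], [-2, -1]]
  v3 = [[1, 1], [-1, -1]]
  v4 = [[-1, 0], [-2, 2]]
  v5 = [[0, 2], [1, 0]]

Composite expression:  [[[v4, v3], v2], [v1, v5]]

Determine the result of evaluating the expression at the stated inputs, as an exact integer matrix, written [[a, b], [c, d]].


[[-70, 200], [-40, 70]]

[v4, v3] = [[2, -3], [-7, -2]]
[[v4, v3], v2] = [[20, 5], [15, -20]]
[v1, v5] = [[-4, 4], [-2, 4]]
[[[v4, v3], v2], [v1, v5]] = [[-70, 200], [-40, 70]]
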